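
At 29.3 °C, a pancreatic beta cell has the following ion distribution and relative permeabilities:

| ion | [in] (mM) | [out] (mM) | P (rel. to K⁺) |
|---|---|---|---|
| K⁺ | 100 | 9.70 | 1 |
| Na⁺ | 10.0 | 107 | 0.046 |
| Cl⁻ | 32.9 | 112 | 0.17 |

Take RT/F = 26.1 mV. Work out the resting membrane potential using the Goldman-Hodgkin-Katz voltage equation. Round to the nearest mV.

Vm = 26.1 · ln[(Σ P·[cation]ₒ + Σ P·[anion]ᵢ) / (Σ P·[cation]ᵢ + Σ P·[anion]ₒ)]
Numerator = 1×9.70 + 0.046×107 + 0.17×32.9 = 20.21
Denominator = 1×100 + 0.046×10.0 + 0.17×112 = 119.5
Vm = 26.1 · ln(0.16916) = 26.1 × (-1.7769) = -46.38 mV

-46 mV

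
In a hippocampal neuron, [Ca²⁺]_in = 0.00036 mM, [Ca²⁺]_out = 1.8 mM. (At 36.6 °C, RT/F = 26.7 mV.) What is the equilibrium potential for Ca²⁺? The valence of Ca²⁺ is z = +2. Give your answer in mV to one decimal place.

E = (26.7/z) · ln([Ca²⁺]_out/[Ca²⁺]_in) with z = +2.
= (26.7/2) · ln(1.8/0.00036) = 13.35 · ln(5000)
= 13.35 · (8.5172) = 113.70 mV

113.7 mV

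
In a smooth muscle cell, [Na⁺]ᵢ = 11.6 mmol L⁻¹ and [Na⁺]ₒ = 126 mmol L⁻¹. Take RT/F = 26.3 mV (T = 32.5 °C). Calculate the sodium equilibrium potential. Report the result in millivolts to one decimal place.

E = (26.3/z) · ln([Na⁺]_out/[Na⁺]_in) with z = +1.
= (26.3/1) · ln(126/11.6) = 26.30 · ln(10.86)
= 26.30 · (2.3853) = 62.73 mV

62.7 mV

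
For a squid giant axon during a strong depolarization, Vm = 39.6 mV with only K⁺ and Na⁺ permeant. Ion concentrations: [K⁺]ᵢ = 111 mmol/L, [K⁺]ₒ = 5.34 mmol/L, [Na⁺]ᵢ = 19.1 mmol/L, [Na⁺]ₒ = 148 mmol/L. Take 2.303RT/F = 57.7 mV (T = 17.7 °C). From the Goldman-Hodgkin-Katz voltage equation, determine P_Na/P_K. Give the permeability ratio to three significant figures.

9.66

Let α = P_Na/P_K. GHK: Vm = 57.7·log₁₀[(Kₒ + α·Naₒ)/(Kᵢ + α·Naᵢ)].
10^(Vm/57.7) = 10^(39.6/57.7) = 4.8563
So 4.8563·(Kᵢ + α·Naᵢ) = Kₒ + α·Naₒ → α = (4.8563·111.0 − 5.34) / (148.0 − 4.8563·19.1)
α = (539.1 − 5.34) / (148.0 − 92.76) = 533.7/55.24 = 9.661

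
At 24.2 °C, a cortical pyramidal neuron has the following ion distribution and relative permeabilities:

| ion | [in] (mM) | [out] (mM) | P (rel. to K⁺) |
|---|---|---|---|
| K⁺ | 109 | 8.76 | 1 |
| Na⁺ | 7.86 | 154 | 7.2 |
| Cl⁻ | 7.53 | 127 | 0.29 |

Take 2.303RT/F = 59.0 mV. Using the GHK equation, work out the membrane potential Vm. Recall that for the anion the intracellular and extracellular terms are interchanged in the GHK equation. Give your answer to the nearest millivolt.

44 mV

Vm = 59.0 · log₁₀[(Σ P·[cation]ₒ + Σ P·[anion]ᵢ) / (Σ P·[cation]ᵢ + Σ P·[anion]ₒ)]
Numerator = 1×8.76 + 7.2×154 + 0.29×7.53 = 1120
Denominator = 1×109 + 7.2×7.86 + 0.29×127 = 202.4
Vm = 59.0 · log₁₀(5.5317) = 59.0 × (0.7429) = 43.83 mV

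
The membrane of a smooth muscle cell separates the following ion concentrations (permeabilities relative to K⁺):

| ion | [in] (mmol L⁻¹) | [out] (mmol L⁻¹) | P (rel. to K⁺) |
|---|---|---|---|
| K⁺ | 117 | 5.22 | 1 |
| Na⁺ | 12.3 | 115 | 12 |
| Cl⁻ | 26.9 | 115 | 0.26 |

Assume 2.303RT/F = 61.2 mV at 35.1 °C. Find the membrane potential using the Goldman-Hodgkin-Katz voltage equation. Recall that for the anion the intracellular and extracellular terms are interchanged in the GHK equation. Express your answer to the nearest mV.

Vm = 61.2 · log₁₀[(Σ P·[cation]ₒ + Σ P·[anion]ᵢ) / (Σ P·[cation]ᵢ + Σ P·[anion]ₒ)]
Numerator = 1×5.22 + 12×115 + 0.26×26.9 = 1392
Denominator = 1×117 + 12×12.3 + 0.26×115 = 294.5
Vm = 61.2 · log₁₀(4.7274) = 61.2 × (0.6746) = 41.29 mV

41 mV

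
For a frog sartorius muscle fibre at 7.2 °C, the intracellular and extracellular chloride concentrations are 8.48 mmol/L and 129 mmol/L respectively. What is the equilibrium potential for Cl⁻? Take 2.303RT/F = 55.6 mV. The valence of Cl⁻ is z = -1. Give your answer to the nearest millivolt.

-66 mV

E = (55.6/z) · log₁₀([Cl⁻]_out/[Cl⁻]_in) with z = -1.
For an anion, dividing by z = -1 reverses the sign.
= (55.6/-1) · log₁₀(129/8.48) = -55.60 · log₁₀(15.21)
= -55.60 · (1.1822) = -65.73 mV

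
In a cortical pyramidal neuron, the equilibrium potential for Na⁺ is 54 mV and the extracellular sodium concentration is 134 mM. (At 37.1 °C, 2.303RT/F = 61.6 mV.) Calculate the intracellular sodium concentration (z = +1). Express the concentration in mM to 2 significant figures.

18 mM

Nernst: E = (61.6/1) · log₁₀([out]/[in]), so log₁₀([out]/[in]) = 54.0 × 1 / 61.6 = 0.8766.
[out]/[in] = 10^(0.8766) = 7.527.
[in] = 134 / 7.527 = 17.8 mM.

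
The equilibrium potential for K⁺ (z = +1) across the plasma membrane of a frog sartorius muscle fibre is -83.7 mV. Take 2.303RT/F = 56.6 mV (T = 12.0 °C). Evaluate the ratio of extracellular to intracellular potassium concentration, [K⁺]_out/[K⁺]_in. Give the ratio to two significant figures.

log₁₀([out]/[in]) = E·z/(56.6) = -83.7 × 1 / 56.6 = -1.4788
[out]/[in] = 10^(-1.4788) = 0.0332

0.033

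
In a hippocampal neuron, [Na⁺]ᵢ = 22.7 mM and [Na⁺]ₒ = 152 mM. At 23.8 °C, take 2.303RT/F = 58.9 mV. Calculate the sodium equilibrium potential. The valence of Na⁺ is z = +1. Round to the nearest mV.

E = (58.9/z) · log₁₀([Na⁺]_out/[Na⁺]_in) with z = +1.
= (58.9/1) · log₁₀(152/22.7) = 58.90 · log₁₀(6.696)
= 58.90 · (0.8258) = 48.64 mV

49 mV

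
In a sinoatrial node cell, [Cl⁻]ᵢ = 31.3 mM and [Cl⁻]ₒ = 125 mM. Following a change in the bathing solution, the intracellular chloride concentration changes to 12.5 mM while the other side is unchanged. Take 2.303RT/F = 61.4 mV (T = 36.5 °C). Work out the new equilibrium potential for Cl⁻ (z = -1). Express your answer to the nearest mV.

-61 mV

After the shift: [Cl⁻]_out = 125, [Cl⁻]_in = 12.5 mM.
E_new = (61.4/-1)·log₁₀(125/12.5) = -61.40 · (1.0000) = -61.40 mV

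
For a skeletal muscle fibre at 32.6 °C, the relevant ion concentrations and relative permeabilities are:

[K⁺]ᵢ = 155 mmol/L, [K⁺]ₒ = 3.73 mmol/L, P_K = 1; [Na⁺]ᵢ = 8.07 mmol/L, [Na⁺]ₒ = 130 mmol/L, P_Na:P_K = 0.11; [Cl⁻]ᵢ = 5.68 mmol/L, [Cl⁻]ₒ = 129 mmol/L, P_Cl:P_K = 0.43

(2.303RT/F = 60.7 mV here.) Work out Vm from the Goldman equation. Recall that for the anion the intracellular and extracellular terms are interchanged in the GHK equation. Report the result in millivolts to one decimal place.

-61.5 mV

Vm = 60.7 · log₁₀[(Σ P·[cation]ₒ + Σ P·[anion]ᵢ) / (Σ P·[cation]ᵢ + Σ P·[anion]ₒ)]
Numerator = 1×3.73 + 0.11×130 + 0.43×5.68 = 20.47
Denominator = 1×155 + 0.11×8.07 + 0.43×129 = 211.4
Vm = 60.7 · log₁₀(0.096861) = 60.7 × (-1.0138) = -61.54 mV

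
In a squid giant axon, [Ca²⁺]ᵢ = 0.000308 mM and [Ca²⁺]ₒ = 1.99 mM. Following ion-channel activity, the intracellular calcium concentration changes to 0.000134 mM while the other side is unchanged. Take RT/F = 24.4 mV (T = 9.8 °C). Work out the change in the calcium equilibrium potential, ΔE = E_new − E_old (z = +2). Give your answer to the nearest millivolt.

E_old = (24.4/2)·ln(1.99/0.000308) = 107.04 mV
E_new = (24.4/2)·ln(1.99/0.000134) = 117.19 mV
ΔE = 117.19 − (107.04) = 10.15 mV

10 mV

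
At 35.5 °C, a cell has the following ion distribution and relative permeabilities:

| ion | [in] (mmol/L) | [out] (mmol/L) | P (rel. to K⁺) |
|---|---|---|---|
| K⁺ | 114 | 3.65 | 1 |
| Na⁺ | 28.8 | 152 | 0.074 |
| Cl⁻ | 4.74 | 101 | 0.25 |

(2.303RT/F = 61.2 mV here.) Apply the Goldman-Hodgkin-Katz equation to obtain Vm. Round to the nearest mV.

-58 mV

Vm = 61.2 · log₁₀[(Σ P·[cation]ₒ + Σ P·[anion]ᵢ) / (Σ P·[cation]ᵢ + Σ P·[anion]ₒ)]
Numerator = 1×3.65 + 0.074×152 + 0.25×4.74 = 16.08
Denominator = 1×114 + 0.074×28.8 + 0.25×101 = 141.4
Vm = 61.2 · log₁₀(0.11376) = 61.2 × (-0.9440) = -57.77 mV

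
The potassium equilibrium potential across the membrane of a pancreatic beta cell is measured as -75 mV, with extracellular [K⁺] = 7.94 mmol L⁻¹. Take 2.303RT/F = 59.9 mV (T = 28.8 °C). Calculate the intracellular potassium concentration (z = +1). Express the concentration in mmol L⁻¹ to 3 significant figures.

Nernst: E = (59.9/1) · log₁₀([out]/[in]), so log₁₀([out]/[in]) = -75.0 × 1 / 59.9 = -1.2521.
[out]/[in] = 10^(-1.2521) = 0.05596.
[in] = 7.94 / 0.05596 = 141.9 mmol L⁻¹.

142 mmol L⁻¹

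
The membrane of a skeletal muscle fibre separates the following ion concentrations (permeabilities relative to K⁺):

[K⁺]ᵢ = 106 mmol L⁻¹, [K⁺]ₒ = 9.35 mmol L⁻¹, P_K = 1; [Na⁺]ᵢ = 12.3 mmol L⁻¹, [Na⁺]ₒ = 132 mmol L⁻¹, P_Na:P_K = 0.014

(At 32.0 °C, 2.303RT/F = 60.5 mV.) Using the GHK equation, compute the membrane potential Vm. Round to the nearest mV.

-59 mV

Vm = 60.5 · log₁₀[(Σ P·[cation]ₒ + Σ P·[anion]ᵢ) / (Σ P·[cation]ᵢ + Σ P·[anion]ₒ)]
Numerator = 1×9.35 + 0.014×132 = 11.2
Denominator = 1×106 + 0.014×12.3 = 106.2
Vm = 60.5 · log₁₀(0.10547) = 60.5 × (-0.9769) = -59.10 mV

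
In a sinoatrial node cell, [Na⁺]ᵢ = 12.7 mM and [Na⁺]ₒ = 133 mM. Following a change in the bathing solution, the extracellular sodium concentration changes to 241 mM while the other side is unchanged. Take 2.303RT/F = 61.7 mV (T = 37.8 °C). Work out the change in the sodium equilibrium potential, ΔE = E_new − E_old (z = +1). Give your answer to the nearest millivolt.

16 mV

E_old = (61.7/1)·log₁₀(133/12.7) = 62.94 mV
E_new = (61.7/1)·log₁₀(241/12.7) = 78.87 mV
ΔE = 78.87 − (62.94) = 15.93 mV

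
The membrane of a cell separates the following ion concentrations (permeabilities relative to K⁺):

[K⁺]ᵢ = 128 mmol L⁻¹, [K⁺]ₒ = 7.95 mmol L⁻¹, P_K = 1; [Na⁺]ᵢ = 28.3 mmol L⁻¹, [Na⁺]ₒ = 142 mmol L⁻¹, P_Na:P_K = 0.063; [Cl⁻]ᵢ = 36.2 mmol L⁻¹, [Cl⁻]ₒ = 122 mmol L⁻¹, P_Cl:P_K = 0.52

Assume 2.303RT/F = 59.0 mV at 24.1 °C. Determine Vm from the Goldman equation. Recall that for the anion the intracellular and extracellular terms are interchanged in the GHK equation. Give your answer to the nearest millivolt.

Vm = 59.0 · log₁₀[(Σ P·[cation]ₒ + Σ P·[anion]ᵢ) / (Σ P·[cation]ᵢ + Σ P·[anion]ₒ)]
Numerator = 1×7.95 + 0.063×142 + 0.52×36.2 = 35.72
Denominator = 1×128 + 0.063×28.3 + 0.52×122 = 193.2
Vm = 59.0 · log₁₀(0.18486) = 59.0 × (-0.7331) = -43.26 mV

-43 mV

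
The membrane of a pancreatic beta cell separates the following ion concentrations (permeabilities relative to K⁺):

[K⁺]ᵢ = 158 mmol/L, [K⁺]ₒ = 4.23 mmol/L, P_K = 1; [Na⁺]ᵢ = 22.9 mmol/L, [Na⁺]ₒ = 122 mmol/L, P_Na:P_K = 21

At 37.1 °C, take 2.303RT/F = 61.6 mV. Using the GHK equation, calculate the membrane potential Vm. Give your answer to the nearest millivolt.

Vm = 61.6 · log₁₀[(Σ P·[cation]ₒ + Σ P·[anion]ᵢ) / (Σ P·[cation]ᵢ + Σ P·[anion]ₒ)]
Numerator = 1×4.23 + 21×122 = 2566
Denominator = 1×158 + 21×22.9 = 638.9
Vm = 61.6 · log₁₀(4.0166) = 61.6 × (0.6039) = 37.20 mV

37 mV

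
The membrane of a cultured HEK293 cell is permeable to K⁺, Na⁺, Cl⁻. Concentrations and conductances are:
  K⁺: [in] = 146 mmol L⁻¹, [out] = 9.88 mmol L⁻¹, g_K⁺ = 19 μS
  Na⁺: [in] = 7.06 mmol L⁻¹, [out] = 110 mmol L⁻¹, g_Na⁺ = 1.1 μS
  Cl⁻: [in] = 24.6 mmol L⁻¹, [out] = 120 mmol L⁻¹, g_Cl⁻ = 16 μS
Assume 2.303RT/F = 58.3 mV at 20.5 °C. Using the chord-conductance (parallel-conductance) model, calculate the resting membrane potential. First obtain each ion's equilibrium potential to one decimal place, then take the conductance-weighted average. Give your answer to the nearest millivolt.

E_K⁺ = (58.3/1)·log₁₀(9.88/146) = -68.2 mV
E_Na⁺ = (58.3/1)·log₁₀(110/7.06) = 69.5 mV
E_Cl⁻ = (58.3/-1)·log₁₀(120/24.6) = -40.1 mV
Vm = (Σ gᵢEᵢ)/(Σ gᵢ) = (19·-68.2 + 1.1·69.5 + 16·-40.1) / (19 + 1.1 + 16)
= -1860.95 / 36.1 = -51.55 mV

-52 mV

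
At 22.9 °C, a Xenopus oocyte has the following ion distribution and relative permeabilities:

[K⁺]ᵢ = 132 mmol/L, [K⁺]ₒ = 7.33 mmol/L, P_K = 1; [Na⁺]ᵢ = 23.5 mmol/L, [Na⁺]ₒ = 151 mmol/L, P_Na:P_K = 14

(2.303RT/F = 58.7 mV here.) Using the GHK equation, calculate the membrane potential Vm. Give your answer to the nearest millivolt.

Vm = 58.7 · log₁₀[(Σ P·[cation]ₒ + Σ P·[anion]ᵢ) / (Σ P·[cation]ᵢ + Σ P·[anion]ₒ)]
Numerator = 1×7.33 + 14×151 = 2121
Denominator = 1×132 + 14×23.5 = 461
Vm = 58.7 · log₁₀(4.6016) = 58.7 × (0.6629) = 38.91 mV

39 mV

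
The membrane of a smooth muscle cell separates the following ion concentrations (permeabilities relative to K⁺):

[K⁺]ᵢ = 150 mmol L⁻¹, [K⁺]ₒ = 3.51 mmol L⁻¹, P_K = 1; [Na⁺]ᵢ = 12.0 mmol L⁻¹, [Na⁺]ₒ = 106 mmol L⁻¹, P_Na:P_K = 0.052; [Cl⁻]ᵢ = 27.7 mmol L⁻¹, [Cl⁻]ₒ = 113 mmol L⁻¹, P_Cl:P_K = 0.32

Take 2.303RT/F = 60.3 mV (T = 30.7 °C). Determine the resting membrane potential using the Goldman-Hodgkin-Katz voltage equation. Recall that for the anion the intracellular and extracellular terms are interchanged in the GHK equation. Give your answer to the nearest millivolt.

-61 mV

Vm = 60.3 · log₁₀[(Σ P·[cation]ₒ + Σ P·[anion]ᵢ) / (Σ P·[cation]ᵢ + Σ P·[anion]ₒ)]
Numerator = 1×3.51 + 0.052×106 + 0.32×27.7 = 17.89
Denominator = 1×150 + 0.052×12.0 + 0.32×113 = 186.8
Vm = 60.3 · log₁₀(0.095758) = 60.3 × (-1.0188) = -61.44 mV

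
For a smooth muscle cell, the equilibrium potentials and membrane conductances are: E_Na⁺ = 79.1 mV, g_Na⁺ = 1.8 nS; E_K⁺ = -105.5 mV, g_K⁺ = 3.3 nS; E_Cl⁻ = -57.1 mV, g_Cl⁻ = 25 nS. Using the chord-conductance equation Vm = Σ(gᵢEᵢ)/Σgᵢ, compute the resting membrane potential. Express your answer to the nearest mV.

Σ gᵢEᵢ = 1.8·(79.1) + 3.3·(-105.5) + 25·(-57.1) = -1633.27
Σ gᵢ = 1.8 + 3.3 + 25 = 30.1
Vm = -1633.27 / 30.1 = -54.26 mV

-54 mV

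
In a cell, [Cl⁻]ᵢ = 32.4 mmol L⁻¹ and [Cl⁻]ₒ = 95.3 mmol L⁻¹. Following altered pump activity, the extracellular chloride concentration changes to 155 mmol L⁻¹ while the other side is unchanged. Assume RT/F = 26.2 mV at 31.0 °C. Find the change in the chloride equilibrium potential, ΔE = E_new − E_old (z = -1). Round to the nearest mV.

E_old = (26.2/-1)·ln(95.3/32.4) = -28.27 mV
E_new = (26.2/-1)·ln(155/32.4) = -41.01 mV
ΔE = -41.01 − (-28.27) = -12.74 mV

-13 mV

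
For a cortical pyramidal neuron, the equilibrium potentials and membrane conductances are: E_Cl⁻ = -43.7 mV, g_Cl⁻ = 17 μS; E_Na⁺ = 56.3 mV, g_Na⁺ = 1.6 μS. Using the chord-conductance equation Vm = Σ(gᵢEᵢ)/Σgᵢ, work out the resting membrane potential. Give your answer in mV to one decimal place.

-35.1 mV

Σ gᵢEᵢ = 17·(-43.7) + 1.6·(56.3) = -652.82
Σ gᵢ = 17 + 1.6 = 18.6
Vm = -652.82 / 18.6 = -35.10 mV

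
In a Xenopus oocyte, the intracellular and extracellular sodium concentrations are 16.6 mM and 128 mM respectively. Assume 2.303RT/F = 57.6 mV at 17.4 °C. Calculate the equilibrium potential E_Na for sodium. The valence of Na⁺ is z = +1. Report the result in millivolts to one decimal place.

E = (57.6/z) · log₁₀([Na⁺]_out/[Na⁺]_in) with z = +1.
= (57.6/1) · log₁₀(128/16.6) = 57.60 · log₁₀(7.711)
= 57.60 · (0.8871) = 51.10 mV

51.1 mV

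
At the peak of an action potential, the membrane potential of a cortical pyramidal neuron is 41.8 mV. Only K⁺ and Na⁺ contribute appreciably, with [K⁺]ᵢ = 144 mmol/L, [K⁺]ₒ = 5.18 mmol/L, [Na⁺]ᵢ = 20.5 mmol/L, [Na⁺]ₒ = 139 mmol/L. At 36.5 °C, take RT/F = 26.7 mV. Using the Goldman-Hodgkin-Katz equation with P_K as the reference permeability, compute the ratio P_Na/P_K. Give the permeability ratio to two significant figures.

Let α = P_Na/P_K. GHK: Vm = 26.7·ln[(Kₒ + α·Naₒ)/(Kᵢ + α·Naᵢ)].
e^(Vm/26.7) = e^(41.8/26.7) = 4.7853
So 4.7853·(Kᵢ + α·Naᵢ) = Kₒ + α·Naₒ → α = (4.7853·144.0 − 5.18) / (139.0 − 4.7853·20.5)
α = (689.1 − 5.18) / (139.0 − 98.1) = 683.9/40.9 = 16.72

17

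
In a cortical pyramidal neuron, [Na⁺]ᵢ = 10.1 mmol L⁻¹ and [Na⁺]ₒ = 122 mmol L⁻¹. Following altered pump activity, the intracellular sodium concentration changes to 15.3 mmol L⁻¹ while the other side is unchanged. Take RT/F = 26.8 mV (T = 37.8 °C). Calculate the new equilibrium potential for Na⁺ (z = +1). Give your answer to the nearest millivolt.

56 mV

After the shift: [Na⁺]_out = 122, [Na⁺]_in = 15.3 mmol L⁻¹.
E_new = (26.8/1)·ln(122/15.3) = 26.80 · (2.0762) = 55.64 mV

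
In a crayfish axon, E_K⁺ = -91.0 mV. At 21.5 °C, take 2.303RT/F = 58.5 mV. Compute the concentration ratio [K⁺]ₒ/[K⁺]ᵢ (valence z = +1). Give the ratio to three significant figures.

log₁₀([out]/[in]) = E·z/(58.5) = -91.0 × 1 / 58.5 = -1.5556
[out]/[in] = 10^(-1.5556) = 0.02783

0.0278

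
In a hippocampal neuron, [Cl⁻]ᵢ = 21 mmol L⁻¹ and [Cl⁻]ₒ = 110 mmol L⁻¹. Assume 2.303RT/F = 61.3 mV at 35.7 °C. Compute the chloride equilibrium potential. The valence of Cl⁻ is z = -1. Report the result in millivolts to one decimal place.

E = (61.3/z) · log₁₀([Cl⁻]_out/[Cl⁻]_in) with z = -1.
For an anion, dividing by z = -1 reverses the sign.
= (61.3/-1) · log₁₀(110/21) = -61.30 · log₁₀(5.238)
= -61.30 · (0.7192) = -44.09 mV

-44.1 mV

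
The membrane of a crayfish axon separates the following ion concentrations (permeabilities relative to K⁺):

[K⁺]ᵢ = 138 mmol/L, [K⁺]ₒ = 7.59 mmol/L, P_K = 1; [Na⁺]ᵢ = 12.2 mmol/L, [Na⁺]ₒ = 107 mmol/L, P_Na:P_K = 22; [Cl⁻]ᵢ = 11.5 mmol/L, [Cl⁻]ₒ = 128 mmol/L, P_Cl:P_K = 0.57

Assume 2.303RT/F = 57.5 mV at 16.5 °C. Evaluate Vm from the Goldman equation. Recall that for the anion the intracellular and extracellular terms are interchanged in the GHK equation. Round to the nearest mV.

Vm = 57.5 · log₁₀[(Σ P·[cation]ₒ + Σ P·[anion]ᵢ) / (Σ P·[cation]ᵢ + Σ P·[anion]ₒ)]
Numerator = 1×7.59 + 22×107 + 0.57×11.5 = 2368
Denominator = 1×138 + 22×12.2 + 0.57×128 = 479.4
Vm = 57.5 · log₁₀(4.9402) = 57.5 × (0.6937) = 39.89 mV

40 mV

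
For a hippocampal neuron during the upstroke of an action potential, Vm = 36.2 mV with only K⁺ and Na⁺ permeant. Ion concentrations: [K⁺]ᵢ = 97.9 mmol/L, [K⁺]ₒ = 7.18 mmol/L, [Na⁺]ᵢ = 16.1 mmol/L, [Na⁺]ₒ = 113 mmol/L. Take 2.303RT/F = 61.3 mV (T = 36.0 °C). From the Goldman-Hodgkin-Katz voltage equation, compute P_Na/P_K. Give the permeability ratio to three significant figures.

7.44

Let α = P_Na/P_K. GHK: Vm = 61.3·log₁₀[(Kₒ + α·Naₒ)/(Kᵢ + α·Naᵢ)].
10^(Vm/61.3) = 10^(36.2/61.3) = 3.8953
So 3.8953·(Kᵢ + α·Naᵢ) = Kₒ + α·Naₒ → α = (3.8953·97.9 − 7.18) / (113.0 − 3.8953·16.1)
α = (381.3 − 7.18) / (113.0 − 62.71) = 374.2/50.29 = 7.441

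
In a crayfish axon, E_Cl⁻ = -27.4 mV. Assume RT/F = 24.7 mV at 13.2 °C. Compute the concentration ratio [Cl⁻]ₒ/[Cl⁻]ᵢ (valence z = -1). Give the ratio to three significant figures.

ln([out]/[in]) = E·z/(24.7) = -27.4 × -1 / 24.7 = 1.1093
[out]/[in] = e^(1.1093) = 3.032

3.03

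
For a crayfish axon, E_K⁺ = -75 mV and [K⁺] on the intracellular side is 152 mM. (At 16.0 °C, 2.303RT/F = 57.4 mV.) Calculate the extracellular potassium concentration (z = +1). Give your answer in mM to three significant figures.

7.50 mM

Nernst: E = (57.4/1) · log₁₀([out]/[in]), so log₁₀([out]/[in]) = -75.0 × 1 / 57.4 = -1.3066.
[out]/[in] = 10^(-1.3066) = 0.04936.
[out] = 0.04936 × 152 = 7.503 mM.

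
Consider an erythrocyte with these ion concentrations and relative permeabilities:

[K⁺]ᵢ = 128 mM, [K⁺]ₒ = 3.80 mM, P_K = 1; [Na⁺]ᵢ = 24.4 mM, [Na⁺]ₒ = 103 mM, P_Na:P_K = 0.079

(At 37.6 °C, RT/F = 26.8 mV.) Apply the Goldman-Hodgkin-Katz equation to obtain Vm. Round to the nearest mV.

-64 mV

Vm = 26.8 · ln[(Σ P·[cation]ₒ + Σ P·[anion]ᵢ) / (Σ P·[cation]ᵢ + Σ P·[anion]ₒ)]
Numerator = 1×3.80 + 0.079×103 = 11.94
Denominator = 1×128 + 0.079×24.4 = 129.9
Vm = 26.8 · ln(0.091874) = 26.8 × (-2.3873) = -63.98 mV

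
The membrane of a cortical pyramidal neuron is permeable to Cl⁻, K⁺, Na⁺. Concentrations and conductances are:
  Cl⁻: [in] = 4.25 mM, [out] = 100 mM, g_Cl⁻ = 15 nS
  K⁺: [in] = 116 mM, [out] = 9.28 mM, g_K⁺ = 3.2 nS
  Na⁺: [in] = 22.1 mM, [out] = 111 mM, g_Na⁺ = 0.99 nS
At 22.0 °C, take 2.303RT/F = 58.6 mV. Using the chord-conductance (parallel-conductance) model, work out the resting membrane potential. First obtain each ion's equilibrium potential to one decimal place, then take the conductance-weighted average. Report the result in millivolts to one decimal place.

E_Cl⁻ = (58.6/-1)·log₁₀(100/4.25) = -80.4 mV
E_K⁺ = (58.6/1)·log₁₀(9.28/116) = -64.3 mV
E_Na⁺ = (58.6/1)·log₁₀(111/22.1) = 41.1 mV
Vm = (Σ gᵢEᵢ)/(Σ gᵢ) = (15·-80.4 + 3.2·-64.3 + 0.99·41.1) / (15 + 3.2 + 0.99)
= -1371.07 / 19.19 = -71.45 mV

-71.4 mV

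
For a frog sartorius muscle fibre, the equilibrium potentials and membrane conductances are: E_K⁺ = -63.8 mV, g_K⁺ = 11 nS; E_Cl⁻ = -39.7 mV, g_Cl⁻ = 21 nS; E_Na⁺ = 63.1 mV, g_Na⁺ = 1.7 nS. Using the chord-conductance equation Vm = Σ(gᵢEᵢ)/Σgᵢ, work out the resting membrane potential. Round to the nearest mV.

Σ gᵢEᵢ = 11·(-63.8) + 21·(-39.7) + 1.7·(63.1) = -1428.23
Σ gᵢ = 11 + 21 + 1.7 = 33.7
Vm = -1428.23 / 33.7 = -42.38 mV

-42 mV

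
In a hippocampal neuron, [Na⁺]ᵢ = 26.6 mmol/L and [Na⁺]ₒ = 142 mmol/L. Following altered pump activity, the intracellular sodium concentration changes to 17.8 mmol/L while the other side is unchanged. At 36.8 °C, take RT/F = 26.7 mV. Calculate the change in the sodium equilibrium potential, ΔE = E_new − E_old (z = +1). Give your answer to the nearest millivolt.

11 mV

E_old = (26.7/1)·ln(142/26.6) = 44.72 mV
E_new = (26.7/1)·ln(142/17.8) = 55.45 mV
ΔE = 55.45 − (44.72) = 10.73 mV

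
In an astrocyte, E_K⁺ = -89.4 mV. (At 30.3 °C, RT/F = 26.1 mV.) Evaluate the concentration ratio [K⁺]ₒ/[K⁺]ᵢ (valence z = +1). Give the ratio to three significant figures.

ln([out]/[in]) = E·z/(26.1) = -89.4 × 1 / 26.1 = -3.4253
[out]/[in] = e^(-3.4253) = 0.03254

0.0325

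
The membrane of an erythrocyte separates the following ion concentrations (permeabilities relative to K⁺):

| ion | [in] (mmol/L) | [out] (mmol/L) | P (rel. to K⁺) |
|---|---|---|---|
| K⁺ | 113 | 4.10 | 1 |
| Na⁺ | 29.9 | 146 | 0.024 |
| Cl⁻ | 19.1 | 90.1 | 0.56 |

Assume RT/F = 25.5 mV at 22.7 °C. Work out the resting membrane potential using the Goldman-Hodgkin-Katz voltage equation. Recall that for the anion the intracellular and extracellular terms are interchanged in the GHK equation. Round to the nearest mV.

Vm = 25.5 · ln[(Σ P·[cation]ₒ + Σ P·[anion]ᵢ) / (Σ P·[cation]ᵢ + Σ P·[anion]ₒ)]
Numerator = 1×4.10 + 0.024×146 + 0.56×19.1 = 18.3
Denominator = 1×113 + 0.024×29.9 + 0.56×90.1 = 164.2
Vm = 25.5 · ln(0.11147) = 25.5 × (-2.1940) = -55.95 mV

-56 mV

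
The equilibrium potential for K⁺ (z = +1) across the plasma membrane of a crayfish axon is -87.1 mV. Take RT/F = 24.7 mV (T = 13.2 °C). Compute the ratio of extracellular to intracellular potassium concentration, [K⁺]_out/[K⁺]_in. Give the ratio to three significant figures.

ln([out]/[in]) = E·z/(24.7) = -87.1 × 1 / 24.7 = -3.5263
[out]/[in] = e^(-3.5263) = 0.02941

0.0294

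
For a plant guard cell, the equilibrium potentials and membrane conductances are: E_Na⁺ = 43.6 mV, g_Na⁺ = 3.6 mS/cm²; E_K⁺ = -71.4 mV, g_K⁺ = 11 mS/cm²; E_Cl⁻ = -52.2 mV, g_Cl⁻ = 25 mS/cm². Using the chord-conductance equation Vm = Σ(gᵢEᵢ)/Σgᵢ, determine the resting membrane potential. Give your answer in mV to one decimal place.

Σ gᵢEᵢ = 3.6·(43.6) + 11·(-71.4) + 25·(-52.2) = -1933.44
Σ gᵢ = 3.6 + 11 + 25 = 39.6
Vm = -1933.44 / 39.6 = -48.82 mV

-48.8 mV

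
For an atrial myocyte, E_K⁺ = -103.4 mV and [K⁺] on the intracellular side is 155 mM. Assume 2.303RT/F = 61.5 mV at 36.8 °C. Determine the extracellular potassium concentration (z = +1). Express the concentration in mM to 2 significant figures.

Nernst: E = (61.5/1) · log₁₀([out]/[in]), so log₁₀([out]/[in]) = -103.4 × 1 / 61.5 = -1.6813.
[out]/[in] = 10^(-1.6813) = 0.02083.
[out] = 0.02083 × 155 = 3.229 mM.

3.2 mM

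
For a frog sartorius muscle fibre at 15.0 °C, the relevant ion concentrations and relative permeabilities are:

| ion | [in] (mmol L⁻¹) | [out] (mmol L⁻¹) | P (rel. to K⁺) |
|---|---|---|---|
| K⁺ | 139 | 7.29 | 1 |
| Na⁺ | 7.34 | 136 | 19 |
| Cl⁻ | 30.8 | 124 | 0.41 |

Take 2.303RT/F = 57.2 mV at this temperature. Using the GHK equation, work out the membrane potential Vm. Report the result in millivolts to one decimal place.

Vm = 57.2 · log₁₀[(Σ P·[cation]ₒ + Σ P·[anion]ᵢ) / (Σ P·[cation]ᵢ + Σ P·[anion]ₒ)]
Numerator = 1×7.29 + 19×136 + 0.41×30.8 = 2604
Denominator = 1×139 + 19×7.34 + 0.41×124 = 329.3
Vm = 57.2 · log₁₀(7.9074) = 57.2 × (0.8980) = 51.37 mV

51.4 mV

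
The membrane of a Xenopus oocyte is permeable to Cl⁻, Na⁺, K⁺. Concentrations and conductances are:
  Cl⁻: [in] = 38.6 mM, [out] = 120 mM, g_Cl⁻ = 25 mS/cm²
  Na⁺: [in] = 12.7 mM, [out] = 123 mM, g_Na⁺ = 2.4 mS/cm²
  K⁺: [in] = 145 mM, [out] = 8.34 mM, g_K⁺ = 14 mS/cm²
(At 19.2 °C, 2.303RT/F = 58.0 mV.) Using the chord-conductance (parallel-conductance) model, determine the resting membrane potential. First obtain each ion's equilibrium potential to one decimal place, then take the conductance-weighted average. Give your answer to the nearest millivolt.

-38 mV

E_Cl⁻ = (58.0/-1)·log₁₀(120/38.6) = -28.6 mV
E_Na⁺ = (58.0/1)·log₁₀(123/12.7) = 57.2 mV
E_K⁺ = (58.0/1)·log₁₀(8.34/145) = -71.9 mV
Vm = (Σ gᵢEᵢ)/(Σ gᵢ) = (25·-28.6 + 2.4·57.2 + 14·-71.9) / (25 + 2.4 + 14)
= -1584.32 / 41.4 = -38.27 mV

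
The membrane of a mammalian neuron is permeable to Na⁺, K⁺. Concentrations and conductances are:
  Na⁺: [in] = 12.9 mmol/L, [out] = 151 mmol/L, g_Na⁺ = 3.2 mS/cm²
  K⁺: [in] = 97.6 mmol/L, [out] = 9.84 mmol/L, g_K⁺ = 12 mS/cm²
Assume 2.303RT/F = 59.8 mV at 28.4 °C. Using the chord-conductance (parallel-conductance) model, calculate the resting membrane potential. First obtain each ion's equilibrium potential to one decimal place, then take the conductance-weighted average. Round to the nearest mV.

E_Na⁺ = (59.8/1)·log₁₀(151/12.9) = 63.9 mV
E_K⁺ = (59.8/1)·log₁₀(9.84/97.6) = -59.6 mV
Vm = (Σ gᵢEᵢ)/(Σ gᵢ) = (3.2·63.9 + 12·-59.6) / (3.2 + 12)
= -510.72 / 15.2 = -33.60 mV

-34 mV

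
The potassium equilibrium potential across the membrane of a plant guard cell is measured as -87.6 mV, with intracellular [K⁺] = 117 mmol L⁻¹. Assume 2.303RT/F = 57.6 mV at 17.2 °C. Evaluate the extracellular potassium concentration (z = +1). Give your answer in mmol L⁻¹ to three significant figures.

3.53 mmol L⁻¹

Nernst: E = (57.6/1) · log₁₀([out]/[in]), so log₁₀([out]/[in]) = -87.6 × 1 / 57.6 = -1.5208.
[out]/[in] = 10^(-1.5208) = 0.03014.
[out] = 0.03014 × 117 = 3.527 mmol L⁻¹.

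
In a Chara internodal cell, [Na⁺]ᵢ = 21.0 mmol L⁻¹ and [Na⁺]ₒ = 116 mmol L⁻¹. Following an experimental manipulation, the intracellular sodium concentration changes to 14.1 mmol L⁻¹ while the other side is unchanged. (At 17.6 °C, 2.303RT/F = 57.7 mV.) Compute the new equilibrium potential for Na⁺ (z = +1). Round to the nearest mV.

After the shift: [Na⁺]_out = 116, [Na⁺]_in = 14.1 mmol L⁻¹.
E_new = (57.7/1)·log₁₀(116/14.1) = 57.70 · (0.9152) = 52.81 mV

53 mV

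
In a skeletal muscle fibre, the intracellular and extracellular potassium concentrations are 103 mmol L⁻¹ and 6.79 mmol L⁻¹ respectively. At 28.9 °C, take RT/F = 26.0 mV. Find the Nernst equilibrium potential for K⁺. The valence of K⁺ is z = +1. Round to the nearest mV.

-71 mV

E = (26.0/z) · ln([K⁺]_out/[K⁺]_in) with z = +1.
= (26.0/1) · ln(6.79/103) = 26.00 · ln(0.06592)
= 26.00 · (-2.7193) = -70.70 mV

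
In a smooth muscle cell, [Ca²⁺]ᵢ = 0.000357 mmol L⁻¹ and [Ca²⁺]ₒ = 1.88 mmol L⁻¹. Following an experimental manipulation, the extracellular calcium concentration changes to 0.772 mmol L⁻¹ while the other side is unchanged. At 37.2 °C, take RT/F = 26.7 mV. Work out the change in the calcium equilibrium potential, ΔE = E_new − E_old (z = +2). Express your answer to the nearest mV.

-12 mV

E_old = (26.7/2)·ln(1.88/0.000357) = 114.40 mV
E_new = (26.7/2)·ln(0.772/0.000357) = 102.51 mV
ΔE = 102.51 − (114.40) = -11.88 mV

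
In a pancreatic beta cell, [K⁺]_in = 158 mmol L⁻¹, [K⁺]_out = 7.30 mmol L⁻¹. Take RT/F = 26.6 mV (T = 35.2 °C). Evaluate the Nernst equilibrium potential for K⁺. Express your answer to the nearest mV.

E = (26.6/z) · ln([K⁺]_out/[K⁺]_in) with z = +1.
= (26.6/1) · ln(7.30/158) = 26.60 · ln(0.0462)
= 26.60 · (-3.0747) = -81.79 mV

-82 mV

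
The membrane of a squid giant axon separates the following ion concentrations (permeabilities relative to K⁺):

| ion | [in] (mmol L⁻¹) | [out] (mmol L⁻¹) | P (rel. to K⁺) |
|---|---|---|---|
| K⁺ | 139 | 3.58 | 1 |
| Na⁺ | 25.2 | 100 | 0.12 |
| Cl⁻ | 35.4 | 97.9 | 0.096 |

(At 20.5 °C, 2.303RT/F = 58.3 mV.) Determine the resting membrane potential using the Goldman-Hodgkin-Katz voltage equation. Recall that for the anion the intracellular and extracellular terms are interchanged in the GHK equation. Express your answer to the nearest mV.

Vm = 58.3 · log₁₀[(Σ P·[cation]ₒ + Σ P·[anion]ᵢ) / (Σ P·[cation]ᵢ + Σ P·[anion]ₒ)]
Numerator = 1×3.58 + 0.12×100 + 0.096×35.4 = 18.98
Denominator = 1×139 + 0.12×25.2 + 0.096×97.9 = 151.4
Vm = 58.3 · log₁₀(0.12533) = 58.3 × (-0.9019) = -52.58 mV

-53 mV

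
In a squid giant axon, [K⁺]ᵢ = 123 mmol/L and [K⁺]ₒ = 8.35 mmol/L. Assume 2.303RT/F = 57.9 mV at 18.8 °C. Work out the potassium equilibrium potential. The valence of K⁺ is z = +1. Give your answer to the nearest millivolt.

E = (57.9/z) · log₁₀([K⁺]_out/[K⁺]_in) with z = +1.
= (57.9/1) · log₁₀(8.35/123) = 57.90 · log₁₀(0.06789)
= 57.90 · (-1.1682) = -67.64 mV

-68 mV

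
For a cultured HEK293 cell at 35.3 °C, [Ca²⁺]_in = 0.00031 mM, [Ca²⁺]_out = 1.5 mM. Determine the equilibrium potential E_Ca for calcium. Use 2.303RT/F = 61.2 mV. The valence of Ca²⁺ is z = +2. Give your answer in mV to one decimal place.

E = (61.2/z) · log₁₀([Ca²⁺]_out/[Ca²⁺]_in) with z = +2.
= (61.2/2) · log₁₀(1.5/0.00031) = 30.60 · log₁₀(4839)
= 30.60 · (3.6847) = 112.75 mV

112.8 mV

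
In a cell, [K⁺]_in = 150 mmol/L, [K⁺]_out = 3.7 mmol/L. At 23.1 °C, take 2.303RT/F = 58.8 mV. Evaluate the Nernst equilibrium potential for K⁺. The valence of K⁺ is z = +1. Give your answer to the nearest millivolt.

E = (58.8/z) · log₁₀([K⁺]_out/[K⁺]_in) with z = +1.
= (58.8/1) · log₁₀(3.7/150) = 58.80 · log₁₀(0.02467)
= 58.80 · (-1.6079) = -94.54 mV

-95 mV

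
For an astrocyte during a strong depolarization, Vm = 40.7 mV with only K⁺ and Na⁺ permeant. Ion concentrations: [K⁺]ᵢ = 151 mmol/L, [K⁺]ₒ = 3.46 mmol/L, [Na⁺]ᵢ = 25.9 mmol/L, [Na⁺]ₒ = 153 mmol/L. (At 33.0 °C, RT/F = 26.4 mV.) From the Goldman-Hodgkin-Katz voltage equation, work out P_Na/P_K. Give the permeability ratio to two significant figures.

22

Let α = P_Na/P_K. GHK: Vm = 26.4·ln[(Kₒ + α·Naₒ)/(Kᵢ + α·Naᵢ)].
e^(Vm/26.4) = e^(40.7/26.4) = 4.6724
So 4.6724·(Kᵢ + α·Naᵢ) = Kₒ + α·Naₒ → α = (4.6724·151.0 − 3.46) / (153.0 − 4.6724·25.9)
α = (705.5 − 3.46) / (153.0 − 121) = 702.1/31.99 = 21.95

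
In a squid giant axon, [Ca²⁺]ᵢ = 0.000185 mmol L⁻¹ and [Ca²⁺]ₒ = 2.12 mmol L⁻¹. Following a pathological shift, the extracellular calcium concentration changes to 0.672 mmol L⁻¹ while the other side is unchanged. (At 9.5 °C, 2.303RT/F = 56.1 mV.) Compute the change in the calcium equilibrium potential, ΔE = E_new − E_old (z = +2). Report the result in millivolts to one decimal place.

-14.0 mV

E_old = (56.1/2)·log₁₀(2.12/0.000185) = 113.86 mV
E_new = (56.1/2)·log₁₀(0.672/0.000185) = 99.86 mV
ΔE = 99.86 − (113.86) = -14.00 mV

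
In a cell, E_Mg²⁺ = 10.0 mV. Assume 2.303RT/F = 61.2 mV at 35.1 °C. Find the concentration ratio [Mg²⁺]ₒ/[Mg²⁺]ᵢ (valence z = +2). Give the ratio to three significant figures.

2.12

log₁₀([out]/[in]) = E·z/(61.2) = 10.0 × 2 / 61.2 = 0.3268
[out]/[in] = 10^(0.3268) = 2.122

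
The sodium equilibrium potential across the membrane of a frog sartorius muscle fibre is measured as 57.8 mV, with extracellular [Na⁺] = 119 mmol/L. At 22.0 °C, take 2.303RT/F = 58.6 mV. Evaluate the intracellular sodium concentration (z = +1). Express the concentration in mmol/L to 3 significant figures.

12.3 mmol/L

Nernst: E = (58.6/1) · log₁₀([out]/[in]), so log₁₀([out]/[in]) = 57.8 × 1 / 58.6 = 0.9863.
[out]/[in] = 10^(0.9863) = 9.691.
[in] = 119 / 9.691 = 12.28 mmol/L.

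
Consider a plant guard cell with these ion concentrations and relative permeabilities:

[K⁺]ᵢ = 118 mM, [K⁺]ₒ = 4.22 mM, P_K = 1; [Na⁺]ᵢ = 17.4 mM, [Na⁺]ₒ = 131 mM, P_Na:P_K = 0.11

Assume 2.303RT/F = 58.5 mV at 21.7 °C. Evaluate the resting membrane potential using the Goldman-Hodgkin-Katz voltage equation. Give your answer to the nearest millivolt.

-47 mV

Vm = 58.5 · log₁₀[(Σ P·[cation]ₒ + Σ P·[anion]ᵢ) / (Σ P·[cation]ᵢ + Σ P·[anion]ₒ)]
Numerator = 1×4.22 + 0.11×131 = 18.63
Denominator = 1×118 + 0.11×17.4 = 119.9
Vm = 58.5 · log₁₀(0.15536) = 58.5 × (-0.8087) = -47.31 mV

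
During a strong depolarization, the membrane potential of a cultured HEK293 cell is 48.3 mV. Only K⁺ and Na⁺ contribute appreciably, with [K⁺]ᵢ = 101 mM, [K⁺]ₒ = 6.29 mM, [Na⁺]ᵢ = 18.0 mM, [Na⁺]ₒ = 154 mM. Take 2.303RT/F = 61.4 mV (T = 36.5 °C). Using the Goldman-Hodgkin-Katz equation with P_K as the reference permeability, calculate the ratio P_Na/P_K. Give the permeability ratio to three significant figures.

13.9

Let α = P_Na/P_K. GHK: Vm = 61.4·log₁₀[(Kₒ + α·Naₒ)/(Kᵢ + α·Naᵢ)].
10^(Vm/61.4) = 10^(48.3/61.4) = 6.1185
So 6.1185·(Kᵢ + α·Naᵢ) = Kₒ + α·Naₒ → α = (6.1185·101.0 − 6.29) / (154.0 − 6.1185·18.0)
α = (618 − 6.29) / (154.0 − 110.1) = 611.7/43.87 = 13.94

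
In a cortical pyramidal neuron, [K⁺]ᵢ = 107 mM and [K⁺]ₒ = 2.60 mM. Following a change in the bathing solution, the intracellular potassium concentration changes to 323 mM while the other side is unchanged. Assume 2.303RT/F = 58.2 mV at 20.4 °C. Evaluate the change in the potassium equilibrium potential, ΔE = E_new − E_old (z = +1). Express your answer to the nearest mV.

E_old = (58.2/1)·log₁₀(2.60/107) = -93.96 mV
E_new = (58.2/1)·log₁₀(2.60/323) = -121.88 mV
ΔE = -121.88 − (-93.96) = -27.93 mV

-28 mV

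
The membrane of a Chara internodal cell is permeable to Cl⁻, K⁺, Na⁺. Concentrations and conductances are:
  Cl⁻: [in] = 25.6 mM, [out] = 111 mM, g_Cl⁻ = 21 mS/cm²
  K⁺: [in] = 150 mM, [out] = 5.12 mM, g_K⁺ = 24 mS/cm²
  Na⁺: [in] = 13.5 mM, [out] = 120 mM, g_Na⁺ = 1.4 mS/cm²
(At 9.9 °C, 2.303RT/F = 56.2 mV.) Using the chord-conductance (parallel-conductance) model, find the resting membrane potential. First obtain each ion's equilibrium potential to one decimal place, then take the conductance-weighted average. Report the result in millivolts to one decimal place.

-57.2 mV

E_Cl⁻ = (56.2/-1)·log₁₀(111/25.6) = -35.8 mV
E_K⁺ = (56.2/1)·log₁₀(5.12/150) = -82.4 mV
E_Na⁺ = (56.2/1)·log₁₀(120/13.5) = 53.3 mV
Vm = (Σ gᵢEᵢ)/(Σ gᵢ) = (21·-35.8 + 24·-82.4 + 1.4·53.3) / (21 + 24 + 1.4)
= -2654.78 / 46.4 = -57.22 mV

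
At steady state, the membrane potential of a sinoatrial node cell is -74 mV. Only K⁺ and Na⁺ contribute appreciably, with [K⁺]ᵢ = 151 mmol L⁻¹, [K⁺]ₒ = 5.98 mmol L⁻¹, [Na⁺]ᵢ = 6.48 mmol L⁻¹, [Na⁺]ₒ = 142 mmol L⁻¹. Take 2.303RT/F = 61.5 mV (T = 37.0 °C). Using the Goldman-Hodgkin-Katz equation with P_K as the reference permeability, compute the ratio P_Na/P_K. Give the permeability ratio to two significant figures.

0.025

Let α = P_Na/P_K. GHK: Vm = 61.5·log₁₀[(Kₒ + α·Naₒ)/(Kᵢ + α·Naᵢ)].
10^(Vm/61.5) = 10^(-74.0/61.5) = 0.062625
So 0.062625·(Kᵢ + α·Naᵢ) = Kₒ + α·Naₒ → α = (0.062625·151.0 − 5.98) / (142.0 − 0.062625·6.48)
α = (9.456 − 5.98) / (142.0 − 0.4058) = 3.476/141.6 = 0.02455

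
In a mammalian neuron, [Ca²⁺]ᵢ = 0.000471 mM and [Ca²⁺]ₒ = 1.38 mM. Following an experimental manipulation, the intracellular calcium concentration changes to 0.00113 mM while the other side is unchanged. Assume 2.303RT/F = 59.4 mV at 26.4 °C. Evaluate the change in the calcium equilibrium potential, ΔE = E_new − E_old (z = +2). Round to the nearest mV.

E_old = (59.4/2)·log₁₀(1.38/0.000471) = 102.97 mV
E_new = (59.4/2)·log₁₀(1.38/0.00113) = 91.68 mV
ΔE = 91.68 − (102.97) = -11.29 mV

-11 mV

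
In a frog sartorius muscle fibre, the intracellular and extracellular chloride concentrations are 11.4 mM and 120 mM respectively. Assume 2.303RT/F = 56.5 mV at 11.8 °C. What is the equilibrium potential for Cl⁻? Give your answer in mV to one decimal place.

-57.8 mV

E = (56.5/z) · log₁₀([Cl⁻]_out/[Cl⁻]_in) with z = -1.
For an anion, dividing by z = -1 reverses the sign.
= (56.5/-1) · log₁₀(120/11.4) = -56.50 · log₁₀(10.53)
= -56.50 · (1.0223) = -57.76 mV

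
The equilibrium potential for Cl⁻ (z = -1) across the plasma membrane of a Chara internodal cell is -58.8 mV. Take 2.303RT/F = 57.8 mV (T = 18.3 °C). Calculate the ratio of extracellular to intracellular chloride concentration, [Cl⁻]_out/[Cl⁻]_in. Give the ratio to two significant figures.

log₁₀([out]/[in]) = E·z/(57.8) = -58.8 × -1 / 57.8 = 1.0173
[out]/[in] = 10^(1.0173) = 10.41

10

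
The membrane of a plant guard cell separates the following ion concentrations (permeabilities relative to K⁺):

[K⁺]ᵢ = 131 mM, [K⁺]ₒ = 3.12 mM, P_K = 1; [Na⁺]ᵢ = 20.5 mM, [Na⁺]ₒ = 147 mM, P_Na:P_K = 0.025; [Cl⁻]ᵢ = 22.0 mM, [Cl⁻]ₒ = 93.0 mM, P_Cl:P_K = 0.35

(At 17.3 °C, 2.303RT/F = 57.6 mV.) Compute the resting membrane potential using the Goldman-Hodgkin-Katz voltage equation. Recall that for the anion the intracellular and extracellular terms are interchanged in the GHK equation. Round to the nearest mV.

Vm = 57.6 · log₁₀[(Σ P·[cation]ₒ + Σ P·[anion]ᵢ) / (Σ P·[cation]ᵢ + Σ P·[anion]ₒ)]
Numerator = 1×3.12 + 0.025×147 + 0.35×22.0 = 14.49
Denominator = 1×131 + 0.025×20.5 + 0.35×93.0 = 164.1
Vm = 57.6 · log₁₀(0.08835) = 57.6 × (-1.0538) = -60.70 mV

-61 mV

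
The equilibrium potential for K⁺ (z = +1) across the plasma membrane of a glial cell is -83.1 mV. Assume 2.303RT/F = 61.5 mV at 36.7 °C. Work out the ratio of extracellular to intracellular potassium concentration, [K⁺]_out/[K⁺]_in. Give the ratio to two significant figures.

0.045

log₁₀([out]/[in]) = E·z/(61.5) = -83.1 × 1 / 61.5 = -1.3512
[out]/[in] = 10^(-1.3512) = 0.04454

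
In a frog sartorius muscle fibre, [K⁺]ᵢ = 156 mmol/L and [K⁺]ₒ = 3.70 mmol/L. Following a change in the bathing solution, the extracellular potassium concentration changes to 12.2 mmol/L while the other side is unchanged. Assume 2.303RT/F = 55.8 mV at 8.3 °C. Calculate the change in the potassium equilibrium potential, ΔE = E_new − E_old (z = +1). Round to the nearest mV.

29 mV

E_old = (55.8/1)·log₁₀(3.70/156) = -90.67 mV
E_new = (55.8/1)·log₁₀(12.2/156) = -61.76 mV
ΔE = -61.76 − (-90.67) = 28.91 mV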